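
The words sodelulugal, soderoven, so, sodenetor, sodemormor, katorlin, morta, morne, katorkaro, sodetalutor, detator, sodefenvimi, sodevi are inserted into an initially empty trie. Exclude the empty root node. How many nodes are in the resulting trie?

For each word, the new-node count is its length minus the longest prefix already in the trie:
  "sodelulugal" → 11 new (s, o, d, e, l, u, l, u, g, a, l)
  "soderoven" → prefix "sode" already present; 5 new (r, o, v, e, n)
  "so" → prefix "so" already present; 0 new (none)
  "sodenetor" → prefix "sode" already present; 5 new (n, e, t, o, r)
  "sodemormor" → prefix "sode" already present; 6 new (m, o, r, m, o, r)
  "katorlin" → 8 new (k, a, t, o, r, l, i, n)
  "morta" → 5 new (m, o, r, t, a)
  "morne" → prefix "mor" already present; 2 new (n, e)
  "katorkaro" → prefix "kator" already present; 4 new (k, a, r, o)
  "sodetalutor" → prefix "sode" already present; 7 new (t, a, l, u, t, o, r)
  "detator" → 7 new (d, e, t, a, t, o, r)
  "sodefenvimi" → prefix "sode" already present; 7 new (f, e, n, v, i, m, i)
  "sodevi" → prefix "sode" already present; 2 new (v, i)
Total nodes = 11 + 5 + 0 + 5 + 6 + 8 + 5 + 2 + 4 + 7 + 7 + 7 + 2 = 69

69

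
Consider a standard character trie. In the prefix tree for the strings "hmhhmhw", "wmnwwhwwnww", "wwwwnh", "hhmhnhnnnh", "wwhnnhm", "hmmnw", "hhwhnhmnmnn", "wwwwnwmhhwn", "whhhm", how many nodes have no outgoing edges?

9

Leaves are exactly the stored words that no other stored word extends.
Those words: "hhmhnhnnnh", "hhwhnhmnmnn", "hmhhmhw", "hmmnw", "whhhm", "wmnwwhwwnww", "wwhnnhm", "wwwwnh", "wwwwnwmhhwn"
Leaf count: 9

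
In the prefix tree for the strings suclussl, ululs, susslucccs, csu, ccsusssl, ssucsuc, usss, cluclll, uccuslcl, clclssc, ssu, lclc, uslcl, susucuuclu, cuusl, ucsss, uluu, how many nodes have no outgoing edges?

Leaves are exactly the stored words that no other stored word extends.
Those words: "ccsusssl", "clclssc", "cluclll", "csu", "cuusl", "lclc", "ssucsuc", "suclussl", "susslucccs", "susucuuclu", "uccuslcl", "ucsss", "ululs", "uluu", "uslcl", "usss"
Leaf count: 16

16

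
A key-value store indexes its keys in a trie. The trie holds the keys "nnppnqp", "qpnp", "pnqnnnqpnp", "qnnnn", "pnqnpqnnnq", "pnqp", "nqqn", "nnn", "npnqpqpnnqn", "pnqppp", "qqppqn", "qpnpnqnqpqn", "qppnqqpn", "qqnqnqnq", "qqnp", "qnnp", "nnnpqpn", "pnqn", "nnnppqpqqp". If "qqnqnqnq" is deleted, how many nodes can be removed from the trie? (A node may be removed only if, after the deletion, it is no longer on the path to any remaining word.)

5

Walk "qqnqnqnq" from the leaf back toward the root, removing each node that no remaining word uses.
The suffix "qnqnq" (5 nodes) is used only by "qqnqnqnq"; the node for "qqn" still has the child "p", so pruning stops there.
Nodes removed: 5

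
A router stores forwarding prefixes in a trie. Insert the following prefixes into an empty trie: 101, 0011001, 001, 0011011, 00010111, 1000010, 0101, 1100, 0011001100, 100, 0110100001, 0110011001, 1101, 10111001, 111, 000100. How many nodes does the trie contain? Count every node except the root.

54

Count nodes per top-level branch (shared prefixes stored once):
  '0'-branch (000100, 00010111, 001, 0011001, 0011001100, 0011011, 0101, 0110011001, 0110100001): 36 nodes
  '1'-branch (100, 1000010, 101, 10111001, 1100, 1101, 111): 18 nodes
Sum: 54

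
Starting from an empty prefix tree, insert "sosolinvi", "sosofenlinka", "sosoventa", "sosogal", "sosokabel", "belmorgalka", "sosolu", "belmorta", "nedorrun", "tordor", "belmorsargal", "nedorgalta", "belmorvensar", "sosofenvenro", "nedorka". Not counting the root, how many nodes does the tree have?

82

Count nodes per top-level branch (shared prefixes stored once):
  'b'-branch (belmorgalka, belmorsargal, belmorta, belmorvensar): 25 nodes
  'n'-branch (nedorgalta, nedorka, nedorrun): 15 nodes
  's'-branch (sosofenlinka, sosofenvenro, sosogal, sosokabel, sosolinvi, sosolu, sosoventa): 36 nodes
  't'-branch (tordor): 6 nodes
Sum: 82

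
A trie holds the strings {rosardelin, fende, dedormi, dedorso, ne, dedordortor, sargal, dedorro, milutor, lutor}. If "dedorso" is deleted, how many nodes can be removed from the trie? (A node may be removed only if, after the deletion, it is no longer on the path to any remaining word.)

2

A node on "dedorso"'s path can go only if nothing else ends at it or branches off below it.
The suffix "so" (2 nodes) is used only by "dedorso"; the node for "dedor" still has the child "m", so pruning stops there.
Nodes removed: 2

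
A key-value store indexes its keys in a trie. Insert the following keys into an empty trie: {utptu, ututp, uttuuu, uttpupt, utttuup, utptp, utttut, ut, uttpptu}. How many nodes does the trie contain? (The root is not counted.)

Count nodes per top-level branch (shared prefixes stored once):
  'u'-branch (ut, utptp, utptu, uttpptu, uttpupt, utttut, utttuup, uttuuu, ututp): 25 nodes
Sum: 25

25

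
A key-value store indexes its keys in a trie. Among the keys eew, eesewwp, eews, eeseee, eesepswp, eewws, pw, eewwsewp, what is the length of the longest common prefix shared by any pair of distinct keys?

The deepest shared node is where two words last agree before diverging.
"eewws" and "eewwsewp" agree on "eewws" (5 characters) before diverging; nothing deeper is shared.
Longest shared-prefix length: 5

5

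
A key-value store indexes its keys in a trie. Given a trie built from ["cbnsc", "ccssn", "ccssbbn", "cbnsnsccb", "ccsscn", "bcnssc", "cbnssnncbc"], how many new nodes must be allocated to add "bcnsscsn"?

2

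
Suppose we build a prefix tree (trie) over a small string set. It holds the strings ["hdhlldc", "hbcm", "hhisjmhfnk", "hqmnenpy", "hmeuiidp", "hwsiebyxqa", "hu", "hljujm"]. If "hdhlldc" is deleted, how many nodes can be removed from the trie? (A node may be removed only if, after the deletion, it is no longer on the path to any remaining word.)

Walk "hdhlldc" from the leaf back toward the root, removing each node that no remaining word uses.
The suffix "dhlldc" (6 nodes) is used only by "hdhlldc"; the node for "h" still has the child "b", so pruning stops there.
Nodes removed: 6

6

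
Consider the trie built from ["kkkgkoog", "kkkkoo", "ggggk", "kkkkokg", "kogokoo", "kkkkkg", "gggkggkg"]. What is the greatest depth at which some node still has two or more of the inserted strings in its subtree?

Equivalently: take the maximum, over all pairs, of their longest common prefix length.
e.g. "kkkkokg" and "kkkkoo" share the prefix "kkkko" of length 5; no pair shares a longer one.
Longest shared-prefix length: 5

5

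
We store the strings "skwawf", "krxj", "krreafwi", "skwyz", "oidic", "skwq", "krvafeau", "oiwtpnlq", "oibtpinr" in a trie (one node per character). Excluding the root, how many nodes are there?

42

Count nodes per top-level branch (shared prefixes stored once):
  'k'-branch (krreafwi, krvafeau, krxj): 16 nodes
  'o'-branch (oibtpinr, oidic, oiwtpnlq): 17 nodes
  's'-branch (skwawf, skwq, skwyz): 9 nodes
Sum: 42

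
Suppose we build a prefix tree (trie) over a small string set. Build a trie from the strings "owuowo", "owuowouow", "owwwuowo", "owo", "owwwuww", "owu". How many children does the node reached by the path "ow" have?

Follow the path "ow" to its node, then look at its outgoing edges.
Distinct next characters after "ow": o, u, w.
That node has 3 child edges.

3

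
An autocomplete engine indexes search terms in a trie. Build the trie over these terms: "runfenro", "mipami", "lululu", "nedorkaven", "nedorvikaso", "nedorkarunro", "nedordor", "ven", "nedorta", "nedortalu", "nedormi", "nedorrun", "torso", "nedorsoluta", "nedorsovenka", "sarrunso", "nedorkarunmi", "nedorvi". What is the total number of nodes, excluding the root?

82

For each word, the new-node count is its length minus the longest prefix already in the trie:
  "runfenro" → 8 new (r, u, n, f, e, n, r, o)
  "mipami" → 6 new (m, i, p, a, m, i)
  "lululu" → 6 new (l, u, l, u, l, u)
  "nedorkaven" → 10 new (n, e, d, o, r, k, a, v, e, n)
  "nedorvikaso" → prefix "nedor" already present; 6 new (v, i, k, a, s, o)
  "nedorkarunro" → prefix "nedorka" already present; 5 new (r, u, n, r, o)
  "nedordor" → prefix "nedor" already present; 3 new (d, o, r)
  "ven" → 3 new (v, e, n)
  "nedorta" → prefix "nedor" already present; 2 new (t, a)
  "nedortalu" → prefix "nedorta" already present; 2 new (l, u)
  "nedormi" → prefix "nedor" already present; 2 new (m, i)
  "nedorrun" → prefix "nedor" already present; 3 new (r, u, n)
  "torso" → 5 new (t, o, r, s, o)
  "nedorsoluta" → prefix "nedor" already present; 6 new (s, o, l, u, t, a)
  "nedorsovenka" → prefix "nedorso" already present; 5 new (v, e, n, k, a)
  "sarrunso" → 8 new (s, a, r, r, u, n, s, o)
  "nedorkarunmi" → prefix "nedorkarun" already present; 2 new (m, i)
  "nedorvi" → prefix "nedorvi" already present; 0 new (none)
Total nodes = 8 + 6 + 6 + 10 + 6 + 5 + 3 + 3 + 2 + 2 + 2 + 3 + 5 + 6 + 5 + 8 + 2 + 0 = 82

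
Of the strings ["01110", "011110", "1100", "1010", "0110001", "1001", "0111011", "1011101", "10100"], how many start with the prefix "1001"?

Traverse to the node for "1001", then collect every word in that subtree.
Matches: "1001"
Count: 1

1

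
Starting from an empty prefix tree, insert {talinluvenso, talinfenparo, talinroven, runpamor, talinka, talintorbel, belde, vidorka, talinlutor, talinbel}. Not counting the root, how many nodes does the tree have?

58

Insert word by word; a character creates a node only if that edge doesn't already exist:
  "talinluvenso" → 12 new (t, a, l, i, n, l, u, v, e, n, s, o)
  "talinfenparo" → prefix "talin" already present; 7 new (f, e, n, p, a, r, o)
  "talinroven" → prefix "talin" already present; 5 new (r, o, v, e, n)
  "runpamor" → 8 new (r, u, n, p, a, m, o, r)
  "talinka" → prefix "talin" already present; 2 new (k, a)
  "talintorbel" → prefix "talin" already present; 6 new (t, o, r, b, e, l)
  "belde" → 5 new (b, e, l, d, e)
  "vidorka" → 7 new (v, i, d, o, r, k, a)
  "talinlutor" → prefix "talinlu" already present; 3 new (t, o, r)
  "talinbel" → prefix "talin" already present; 3 new (b, e, l)
Total nodes = 12 + 7 + 5 + 8 + 2 + 6 + 5 + 7 + 3 + 3 = 58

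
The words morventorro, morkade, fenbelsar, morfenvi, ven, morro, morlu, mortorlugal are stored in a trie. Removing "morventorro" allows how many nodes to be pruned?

8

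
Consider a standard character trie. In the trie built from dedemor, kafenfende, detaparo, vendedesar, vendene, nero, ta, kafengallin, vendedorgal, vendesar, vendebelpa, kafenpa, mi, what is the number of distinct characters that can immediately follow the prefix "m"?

Follow the path "m" to its node, then look at its outgoing edges.
Characters that immediately follow "m" among the stored strings: {i}.
That node has 1 child edge.

1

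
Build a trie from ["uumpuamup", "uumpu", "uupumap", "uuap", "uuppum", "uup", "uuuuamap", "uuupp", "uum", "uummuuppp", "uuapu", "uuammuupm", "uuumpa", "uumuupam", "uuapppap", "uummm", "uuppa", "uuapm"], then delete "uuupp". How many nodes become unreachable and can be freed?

2

A node on "uuupp"'s path can go only if nothing else ends at it or branches off below it.
The suffix "pp" (2 nodes) is used only by "uuupp"; the node for "uuu" still has the child "u", so pruning stops there.
Nodes removed: 2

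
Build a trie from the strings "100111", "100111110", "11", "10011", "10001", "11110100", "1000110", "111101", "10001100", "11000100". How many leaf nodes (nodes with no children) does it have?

Leaves are exactly the stored words that no other stored word extends.
Those words: "10001100", "100111110", "11000100", "11110100"
Leaf count: 4

4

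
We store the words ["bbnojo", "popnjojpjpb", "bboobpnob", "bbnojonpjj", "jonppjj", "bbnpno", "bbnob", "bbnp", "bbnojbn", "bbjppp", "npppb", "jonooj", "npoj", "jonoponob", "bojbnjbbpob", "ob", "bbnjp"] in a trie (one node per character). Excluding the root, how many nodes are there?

74

Count nodes per top-level branch (shared prefixes stored once):
  'b'-branch (bbjppp, bbnjp, bbnob, bbnojbn, bbnojo, bbnojonpjj, bbnp, bbnpno, bboobpnob, bojbnjbbpob): 39 nodes
  'j'-branch (jonooj, jonoponob, jonppjj): 15 nodes
  'n'-branch (npoj, npppb): 7 nodes
  'o'-branch (ob): 2 nodes
  'p'-branch (popnjojpjpb): 11 nodes
Sum: 74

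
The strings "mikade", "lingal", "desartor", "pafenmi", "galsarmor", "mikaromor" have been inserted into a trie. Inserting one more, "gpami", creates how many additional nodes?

4

"g" is already a path in the trie; the remaining "pami" must be added.
New nodes needed: |"gpami"| − 1 = 5 − 1 = 4.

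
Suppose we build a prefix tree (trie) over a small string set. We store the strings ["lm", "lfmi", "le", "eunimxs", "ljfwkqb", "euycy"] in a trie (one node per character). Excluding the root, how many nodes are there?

22

Trie structure (* marks end of a word):
(root)
├─ e
│  └─ u
│     ├─ n
│     │  └─ i
│     │     └─ m
│     │        └─ x
│     │           └─ s *
│     └─ y
│        └─ c
│           └─ y *
└─ l
   ├─ e *
   ├─ f
   │  └─ m
   │     └─ i *
   ├─ j
   │  └─ f
   │     └─ w
   │        └─ k
   │           └─ q
   │              └─ b *
   └─ m *
Counting every labelled node above: 22.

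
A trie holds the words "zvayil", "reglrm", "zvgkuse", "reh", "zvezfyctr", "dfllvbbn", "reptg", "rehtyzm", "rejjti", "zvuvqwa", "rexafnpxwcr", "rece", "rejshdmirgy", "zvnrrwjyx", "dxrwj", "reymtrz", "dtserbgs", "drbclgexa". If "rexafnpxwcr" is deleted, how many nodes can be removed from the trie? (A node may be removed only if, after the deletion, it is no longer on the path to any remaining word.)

9

A node on "rexafnpxwcr"'s path can go only if nothing else ends at it or branches off below it.
The suffix "xafnpxwcr" (9 nodes) is used only by "rexafnpxwcr"; the node for "re" still has the child "g", so pruning stops there.
Nodes removed: 9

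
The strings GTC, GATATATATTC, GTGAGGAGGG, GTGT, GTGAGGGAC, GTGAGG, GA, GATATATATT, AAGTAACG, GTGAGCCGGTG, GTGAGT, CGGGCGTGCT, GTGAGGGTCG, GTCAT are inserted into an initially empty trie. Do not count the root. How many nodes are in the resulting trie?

Trace insertions, counting only characters that open a new branch:
  "GTC" → 3 new (G, T, C)
  "GATATATATTC" → prefix "G" already present; 10 new (A, T, A, T, A, T, A, T, T, C)
  "GTGAGGAGGG" → prefix "GT" already present; 8 new (G, A, G, G, A, G, G, G)
  "GTGT" → prefix "GTG" already present; 1 new (T)
  "GTGAGGGAC" → prefix "GTGAGG" already present; 3 new (G, A, C)
  "GTGAGG" → prefix "GTGAGG" already present; 0 new (none)
  "GA" → prefix "GA" already present; 0 new (none)
  "GATATATATT" → prefix "GATATATATT" already present; 0 new (none)
  "AAGTAACG" → 8 new (A, A, G, T, A, A, C, G)
  "GTGAGCCGGTG" → prefix "GTGAG" already present; 6 new (C, C, G, G, T, G)
  "GTGAGT" → prefix "GTGAG" already present; 1 new (T)
  "CGGGCGTGCT" → 10 new (C, G, G, G, C, G, T, G, C, T)
  "GTGAGGGTCG" → prefix "GTGAGGG" already present; 3 new (T, C, G)
  "GTCAT" → prefix "GTC" already present; 2 new (A, T)
Total nodes = 3 + 10 + 8 + 1 + 3 + 0 + 0 + 0 + 8 + 6 + 1 + 10 + 3 + 2 = 55

55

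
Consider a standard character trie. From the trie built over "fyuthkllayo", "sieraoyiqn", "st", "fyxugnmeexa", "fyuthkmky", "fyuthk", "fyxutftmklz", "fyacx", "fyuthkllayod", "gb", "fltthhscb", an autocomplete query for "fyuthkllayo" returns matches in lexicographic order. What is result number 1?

Words with prefix "fyuthkllayo", in lexicographic order: "fyuthkllayo", "fyuthkllayod"
Position 1: fyuthkllayo

fyuthkllayo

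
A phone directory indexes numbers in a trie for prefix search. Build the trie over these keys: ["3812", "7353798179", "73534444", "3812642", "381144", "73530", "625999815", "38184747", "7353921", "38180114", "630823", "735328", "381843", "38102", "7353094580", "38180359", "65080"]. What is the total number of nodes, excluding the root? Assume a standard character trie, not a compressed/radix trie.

68

Insert word by word; a character creates a node only if that edge doesn't already exist:
  "3812" → 4 new (3, 8, 1, 2)
  "7353798179" → 10 new (7, 3, 5, 3, 7, 9, 8, 1, 7, 9)
  "73534444" → prefix "7353" already present; 4 new (4, 4, 4, 4)
  "3812642" → prefix "3812" already present; 3 new (6, 4, 2)
  "381144" → prefix "381" already present; 3 new (1, 4, 4)
  "73530" → prefix "7353" already present; 1 new (0)
  "625999815" → 9 new (6, 2, 5, 9, 9, 9, 8, 1, 5)
  "38184747" → prefix "381" already present; 5 new (8, 4, 7, 4, 7)
  "7353921" → prefix "7353" already present; 3 new (9, 2, 1)
  "38180114" → prefix "3818" already present; 4 new (0, 1, 1, 4)
  "630823" → prefix "6" already present; 5 new (3, 0, 8, 2, 3)
  "735328" → prefix "7353" already present; 2 new (2, 8)
  "381843" → prefix "38184" already present; 1 new (3)
  "38102" → prefix "381" already present; 2 new (0, 2)
  "7353094580" → prefix "73530" already present; 5 new (9, 4, 5, 8, 0)
  "38180359" → prefix "38180" already present; 3 new (3, 5, 9)
  "65080" → prefix "6" already present; 4 new (5, 0, 8, 0)
Total nodes = 4 + 10 + 4 + 3 + 3 + 1 + 9 + 5 + 3 + 4 + 5 + 2 + 1 + 2 + 5 + 3 + 4 = 68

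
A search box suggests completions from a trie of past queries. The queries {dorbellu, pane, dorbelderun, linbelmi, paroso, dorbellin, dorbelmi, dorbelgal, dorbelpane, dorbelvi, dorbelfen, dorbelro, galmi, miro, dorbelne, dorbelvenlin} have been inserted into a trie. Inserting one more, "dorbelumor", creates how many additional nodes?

"dorbel" is already a path in the trie; the remaining "umor" must be added.
Each of the 4 remaining characters creates one node.

4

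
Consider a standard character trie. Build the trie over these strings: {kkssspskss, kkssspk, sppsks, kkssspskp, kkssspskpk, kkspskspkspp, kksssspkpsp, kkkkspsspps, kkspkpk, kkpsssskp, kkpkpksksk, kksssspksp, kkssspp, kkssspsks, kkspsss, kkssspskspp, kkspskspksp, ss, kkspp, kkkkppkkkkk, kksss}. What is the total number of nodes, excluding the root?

Count nodes per top-level branch (shared prefixes stored once):
  'k'-branch (kkkkppkkkkk, kkkkspsspps, kkpkpksksk, kkpsssskp, kkspkpk, kkspp, kkspskspksp, kkspskspkspp, kkspsss, kksss, kkssspk, kkssspp, kkssspskp, kkssspskpk, kkssspsks, kkssspskspp, kkssspskss, kksssspkpsp, kksssspksp): 69 nodes
  's'-branch (sppsks, ss): 7 nodes
Sum: 76

76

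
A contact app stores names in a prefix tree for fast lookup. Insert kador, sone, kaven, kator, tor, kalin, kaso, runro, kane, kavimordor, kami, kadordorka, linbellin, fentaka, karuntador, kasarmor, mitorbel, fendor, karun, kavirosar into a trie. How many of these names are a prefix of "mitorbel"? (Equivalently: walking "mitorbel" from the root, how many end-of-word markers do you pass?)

Walk "mitorbel" from the root; an end-of-word marker is hit whenever a stored word is a prefix of "mitorbel".
Prefixes of the query that are stored words: "mitorbel"
Count: 1

1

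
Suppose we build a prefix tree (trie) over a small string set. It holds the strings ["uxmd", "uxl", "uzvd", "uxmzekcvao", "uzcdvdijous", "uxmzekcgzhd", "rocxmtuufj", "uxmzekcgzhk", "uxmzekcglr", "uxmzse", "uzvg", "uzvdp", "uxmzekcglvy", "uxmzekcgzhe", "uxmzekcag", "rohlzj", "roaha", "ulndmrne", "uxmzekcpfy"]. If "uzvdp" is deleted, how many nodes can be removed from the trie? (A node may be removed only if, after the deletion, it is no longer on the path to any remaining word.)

A node on "uzvdp"'s path can go only if nothing else ends at it or branches off below it.
The suffix "p" (1 node) is used only by "uzvdp"; "uzvd" is itself a stored word, so pruning stops there.
Nodes removed: 1

1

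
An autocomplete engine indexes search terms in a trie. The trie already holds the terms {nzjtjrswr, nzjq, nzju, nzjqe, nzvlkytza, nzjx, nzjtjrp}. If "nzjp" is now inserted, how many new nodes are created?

Walking "nzjp" from the root, the first 3 characters ("nzj") follow existing edges; "p" is the first miss.
New nodes needed: |"nzjp"| − 3 = 4 − 3 = 1.

1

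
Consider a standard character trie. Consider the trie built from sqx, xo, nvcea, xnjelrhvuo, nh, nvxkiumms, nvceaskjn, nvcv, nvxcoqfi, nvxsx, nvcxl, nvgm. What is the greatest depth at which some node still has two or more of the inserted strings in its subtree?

Look for the deepest trie node that still has at least two words in its subtree.
"nvcea" and "nvceaskjn" agree on "nvcea" (5 characters) before diverging; nothing deeper is shared.
Longest shared-prefix length: 5

5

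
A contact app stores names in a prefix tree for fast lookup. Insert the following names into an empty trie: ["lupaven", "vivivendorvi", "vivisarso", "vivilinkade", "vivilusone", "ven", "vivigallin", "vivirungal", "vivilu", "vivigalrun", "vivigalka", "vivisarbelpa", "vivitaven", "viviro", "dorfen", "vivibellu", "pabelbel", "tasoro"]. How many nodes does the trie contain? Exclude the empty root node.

91

Trace insertions, counting only characters that open a new branch:
  "lupaven" → 7 new (l, u, p, a, v, e, n)
  "vivivendorvi" → 12 new (v, i, v, i, v, e, n, d, o, r, v, i)
  "vivisarso" → prefix "vivi" already present; 5 new (s, a, r, s, o)
  "vivilinkade" → prefix "vivi" already present; 7 new (l, i, n, k, a, d, e)
  "vivilusone" → prefix "vivil" already present; 5 new (u, s, o, n, e)
  "ven" → prefix "v" already present; 2 new (e, n)
  "vivigallin" → prefix "vivi" already present; 6 new (g, a, l, l, i, n)
  "vivirungal" → prefix "vivi" already present; 6 new (r, u, n, g, a, l)
  "vivilu" → prefix "vivilu" already present; 0 new (none)
  "vivigalrun" → prefix "vivigal" already present; 3 new (r, u, n)
  "vivigalka" → prefix "vivigal" already present; 2 new (k, a)
  "vivisarbelpa" → prefix "vivisar" already present; 5 new (b, e, l, p, a)
  "vivitaven" → prefix "vivi" already present; 5 new (t, a, v, e, n)
  "viviro" → prefix "vivir" already present; 1 new (o)
  "dorfen" → 6 new (d, o, r, f, e, n)
  "vivibellu" → prefix "vivi" already present; 5 new (b, e, l, l, u)
  "pabelbel" → 8 new (p, a, b, e, l, b, e, l)
  "tasoro" → 6 new (t, a, s, o, r, o)
Total nodes = 7 + 12 + 5 + 7 + 5 + 2 + 6 + 6 + 0 + 3 + 2 + 5 + 5 + 1 + 6 + 5 + 8 + 6 = 91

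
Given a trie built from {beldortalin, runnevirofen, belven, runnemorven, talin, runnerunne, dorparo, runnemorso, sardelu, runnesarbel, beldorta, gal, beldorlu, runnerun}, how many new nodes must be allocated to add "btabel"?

"b" is already a path in the trie; the remaining "tabel" must be added.
New nodes needed: |"btabel"| − 1 = 6 − 1 = 5.

5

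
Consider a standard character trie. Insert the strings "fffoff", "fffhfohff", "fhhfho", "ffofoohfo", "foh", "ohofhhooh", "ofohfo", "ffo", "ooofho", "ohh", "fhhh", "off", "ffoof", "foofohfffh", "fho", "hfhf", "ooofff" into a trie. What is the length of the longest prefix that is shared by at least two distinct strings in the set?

4

The deepest shared node is where two words last agree before diverging.
"ooofff" and "ooofho" agree on "ooof" (4 characters) before diverging; nothing deeper is shared.
Longest shared-prefix length: 4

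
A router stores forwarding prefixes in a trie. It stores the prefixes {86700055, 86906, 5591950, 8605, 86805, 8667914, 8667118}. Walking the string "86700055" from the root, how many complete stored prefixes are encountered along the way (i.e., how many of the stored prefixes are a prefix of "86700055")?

Traverse "86700055" character by character; count nodes along the way that are marked as word ends.
Prefixes of the query that are stored words: "86700055"
Count: 1

1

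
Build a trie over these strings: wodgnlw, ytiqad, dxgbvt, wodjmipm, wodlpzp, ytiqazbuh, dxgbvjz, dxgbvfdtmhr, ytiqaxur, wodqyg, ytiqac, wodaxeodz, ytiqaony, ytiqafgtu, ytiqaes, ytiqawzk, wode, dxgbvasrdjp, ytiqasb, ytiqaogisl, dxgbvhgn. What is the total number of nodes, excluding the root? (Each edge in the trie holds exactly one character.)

81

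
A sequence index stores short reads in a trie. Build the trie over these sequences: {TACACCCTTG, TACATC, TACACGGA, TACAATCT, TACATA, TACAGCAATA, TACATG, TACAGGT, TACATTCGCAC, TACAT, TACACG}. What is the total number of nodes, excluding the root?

Trace insertions, counting only characters that open a new branch:
  "TACACCCTTG" → 10 new (T, A, C, A, C, C, C, T, T, G)
  "TACATC" → prefix "TACA" already present; 2 new (T, C)
  "TACACGGA" → prefix "TACAC" already present; 3 new (G, G, A)
  "TACAATCT" → prefix "TACA" already present; 4 new (A, T, C, T)
  "TACATA" → prefix "TACAT" already present; 1 new (A)
  "TACAGCAATA" → prefix "TACA" already present; 6 new (G, C, A, A, T, A)
  "TACATG" → prefix "TACAT" already present; 1 new (G)
  "TACAGGT" → prefix "TACAG" already present; 2 new (G, T)
  "TACATTCGCAC" → prefix "TACAT" already present; 6 new (T, C, G, C, A, C)
  "TACAT" → prefix "TACAT" already present; 0 new (none)
  "TACACG" → prefix "TACACG" already present; 0 new (none)
Total nodes = 10 + 2 + 3 + 4 + 1 + 6 + 1 + 2 + 6 + 0 + 0 = 35

35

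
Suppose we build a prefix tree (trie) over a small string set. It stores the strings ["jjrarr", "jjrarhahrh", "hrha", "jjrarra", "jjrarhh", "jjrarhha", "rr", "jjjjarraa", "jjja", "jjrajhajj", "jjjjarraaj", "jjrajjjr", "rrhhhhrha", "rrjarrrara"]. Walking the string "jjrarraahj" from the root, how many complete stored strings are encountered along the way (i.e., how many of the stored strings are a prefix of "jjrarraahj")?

2

Walk "jjrarraahj" from the root; an end-of-word marker is hit whenever a stored word is a prefix of "jjrarraahj".
Prefixes of the query that are stored words: "jjrarr", "jjrarra"
Count: 2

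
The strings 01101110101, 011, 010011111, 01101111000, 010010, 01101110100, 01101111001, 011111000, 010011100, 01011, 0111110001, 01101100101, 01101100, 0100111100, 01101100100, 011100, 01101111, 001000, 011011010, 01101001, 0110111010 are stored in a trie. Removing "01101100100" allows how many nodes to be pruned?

1

A node on "01101100100"'s path can go only if nothing else ends at it or branches off below it.
The suffix "0" (1 node) is used only by "01101100100"; the node for "0110110010" still has the child "1", so pruning stops there.
Nodes removed: 1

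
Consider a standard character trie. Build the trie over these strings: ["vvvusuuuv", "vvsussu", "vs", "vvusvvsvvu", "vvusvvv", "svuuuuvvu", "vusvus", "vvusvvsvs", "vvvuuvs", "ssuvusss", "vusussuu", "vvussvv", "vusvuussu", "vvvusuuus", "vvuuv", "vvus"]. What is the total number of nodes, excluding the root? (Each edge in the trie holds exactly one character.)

64

Count nodes per top-level branch (shared prefixes stored once):
  's'-branch (ssuvusss, svuuuuvvu): 16 nodes
  'v'-branch (vs, vusussuu, vusvus, vusvuussu, vvsussu, vvus, vvussvv, vvusvvsvs, vvusvvsvvu, vvusvvv, vvuuv, vvvusuuus, vvvusuuuv, vvvuuvs): 48 nodes
Sum: 64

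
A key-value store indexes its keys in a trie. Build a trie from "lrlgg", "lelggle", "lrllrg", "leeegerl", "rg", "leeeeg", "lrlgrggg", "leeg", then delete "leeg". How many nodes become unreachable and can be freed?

1

After clearing the end-marker at "leeg", prune upward until reaching a node still needed by another word.
The suffix "g" (1 node) is used only by "leeg"; the node for "lee" still has the child "e", so pruning stops there.
Nodes removed: 1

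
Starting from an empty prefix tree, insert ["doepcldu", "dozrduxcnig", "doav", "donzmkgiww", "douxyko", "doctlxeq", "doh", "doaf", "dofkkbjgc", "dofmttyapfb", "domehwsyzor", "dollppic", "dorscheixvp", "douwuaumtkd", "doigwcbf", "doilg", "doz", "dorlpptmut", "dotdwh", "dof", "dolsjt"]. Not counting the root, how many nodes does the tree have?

109

For each word, the new-node count is its length minus the longest prefix already in the trie:
  "doepcldu" → 8 new (d, o, e, p, c, l, d, u)
  "dozrduxcnig" → prefix "do" already present; 9 new (z, r, d, u, x, c, n, i, g)
  "doav" → prefix "do" already present; 2 new (a, v)
  "donzmkgiww" → prefix "do" already present; 8 new (n, z, m, k, g, i, w, w)
  "douxyko" → prefix "do" already present; 5 new (u, x, y, k, o)
  "doctlxeq" → prefix "do" already present; 6 new (c, t, l, x, e, q)
  "doh" → prefix "do" already present; 1 new (h)
  "doaf" → prefix "doa" already present; 1 new (f)
  "dofkkbjgc" → prefix "do" already present; 7 new (f, k, k, b, j, g, c)
  "dofmttyapfb" → prefix "dof" already present; 8 new (m, t, t, y, a, p, f, b)
  "domehwsyzor" → prefix "do" already present; 9 new (m, e, h, w, s, y, z, o, r)
  "dollppic" → prefix "do" already present; 6 new (l, l, p, p, i, c)
  "dorscheixvp" → prefix "do" already present; 9 new (r, s, c, h, e, i, x, v, p)
  "douwuaumtkd" → prefix "dou" already present; 8 new (w, u, a, u, m, t, k, d)
  "doigwcbf" → prefix "do" already present; 6 new (i, g, w, c, b, f)
  "doilg" → prefix "doi" already present; 2 new (l, g)
  "doz" → prefix "doz" already present; 0 new (none)
  "dorlpptmut" → prefix "dor" already present; 7 new (l, p, p, t, m, u, t)
  "dotdwh" → prefix "do" already present; 4 new (t, d, w, h)
  "dof" → prefix "dof" already present; 0 new (none)
  "dolsjt" → prefix "dol" already present; 3 new (s, j, t)
Total nodes = 8 + 9 + 2 + 8 + 5 + 6 + 1 + 1 + 7 + 8 + 9 + 6 + 9 + 8 + 6 + 2 + 0 + 7 + 4 + 0 + 3 = 109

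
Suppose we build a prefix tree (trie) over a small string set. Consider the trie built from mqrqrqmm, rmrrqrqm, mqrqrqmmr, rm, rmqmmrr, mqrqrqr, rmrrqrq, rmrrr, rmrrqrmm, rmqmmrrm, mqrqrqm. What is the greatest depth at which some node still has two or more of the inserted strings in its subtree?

8

Look for the deepest trie node that still has at least two words in its subtree.
e.g. "mqrqrqmm" and "mqrqrqmmr" share the prefix "mqrqrqmm" of length 8; no pair shares a longer one.
Longest shared-prefix length: 8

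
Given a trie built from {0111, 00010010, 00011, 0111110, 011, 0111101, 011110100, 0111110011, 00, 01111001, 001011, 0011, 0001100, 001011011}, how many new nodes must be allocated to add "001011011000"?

3

"001011011" is already a path in the trie; the remaining "000" must be added.
So 12 − 9 = 3 new nodes.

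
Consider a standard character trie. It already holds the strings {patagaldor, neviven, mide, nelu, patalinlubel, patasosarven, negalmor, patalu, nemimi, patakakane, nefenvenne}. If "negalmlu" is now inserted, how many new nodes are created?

"negalm" is already a path in the trie; the remaining "lu" must be added.
New nodes needed: |"negalmlu"| − 6 = 8 − 6 = 2.

2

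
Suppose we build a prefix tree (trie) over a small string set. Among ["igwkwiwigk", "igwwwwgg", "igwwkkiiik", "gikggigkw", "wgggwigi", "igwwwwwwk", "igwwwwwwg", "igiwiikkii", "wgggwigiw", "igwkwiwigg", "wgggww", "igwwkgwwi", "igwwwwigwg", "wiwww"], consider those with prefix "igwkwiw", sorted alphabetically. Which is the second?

igwkwiwigk

Filter for "igwkwiw…" and sort: "igwkwiwigg", "igwkwiwigk"
The 2nd is igwkwiwigk.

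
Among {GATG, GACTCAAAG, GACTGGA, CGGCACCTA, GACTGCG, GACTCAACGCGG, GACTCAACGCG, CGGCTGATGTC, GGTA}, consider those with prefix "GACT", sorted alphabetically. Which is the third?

GACTCAACGCGG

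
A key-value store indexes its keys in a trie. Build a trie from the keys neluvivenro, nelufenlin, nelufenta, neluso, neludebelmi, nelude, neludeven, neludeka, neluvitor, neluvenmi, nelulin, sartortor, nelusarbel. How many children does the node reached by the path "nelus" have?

2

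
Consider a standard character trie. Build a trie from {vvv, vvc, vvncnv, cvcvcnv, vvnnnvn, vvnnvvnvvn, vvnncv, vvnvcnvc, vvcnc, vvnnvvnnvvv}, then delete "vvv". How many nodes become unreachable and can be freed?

Walk "vvv" from the leaf back toward the root, removing each node that no remaining word uses.
The suffix "v" (1 node) is used only by "vvv"; the node for "vv" still has the child "c", so pruning stops there.
Nodes removed: 1

1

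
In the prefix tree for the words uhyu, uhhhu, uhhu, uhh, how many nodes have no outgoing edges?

3

A leaf is a node with no children — equivalently, the end of a word that is not a proper prefix of any other stored word.
Those words: "uhhhu", "uhhu", "uhyu"
Leaf count: 3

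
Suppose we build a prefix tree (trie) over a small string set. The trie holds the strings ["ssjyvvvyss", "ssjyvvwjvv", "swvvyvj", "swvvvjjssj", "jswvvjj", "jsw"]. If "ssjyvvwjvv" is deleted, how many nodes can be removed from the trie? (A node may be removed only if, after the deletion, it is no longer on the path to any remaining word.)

4

After clearing the end-marker at "ssjyvvwjvv", prune upward until reaching a node still needed by another word.
The suffix "wjvv" (4 nodes) is used only by "ssjyvvwjvv"; the node for "ssjyvv" still has the child "v", so pruning stops there.
Nodes removed: 4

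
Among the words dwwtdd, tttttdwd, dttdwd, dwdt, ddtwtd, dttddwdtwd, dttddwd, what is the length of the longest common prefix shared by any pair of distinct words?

The deepest shared node is where two words last agree before diverging.
"dttddwd" and "dttddwdtwd" agree on "dttddwd" (7 characters) before diverging; nothing deeper is shared.
Longest shared-prefix length: 7

7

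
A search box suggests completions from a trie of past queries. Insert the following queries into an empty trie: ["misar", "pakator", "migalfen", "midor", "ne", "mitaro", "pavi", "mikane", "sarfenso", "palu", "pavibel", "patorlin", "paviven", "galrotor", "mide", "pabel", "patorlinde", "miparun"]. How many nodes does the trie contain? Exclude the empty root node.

74

Trace insertions, counting only characters that open a new branch:
  "misar" → 5 new (m, i, s, a, r)
  "pakator" → 7 new (p, a, k, a, t, o, r)
  "migalfen" → prefix "mi" already present; 6 new (g, a, l, f, e, n)
  "midor" → prefix "mi" already present; 3 new (d, o, r)
  "ne" → 2 new (n, e)
  "mitaro" → prefix "mi" already present; 4 new (t, a, r, o)
  "pavi" → prefix "pa" already present; 2 new (v, i)
  "mikane" → prefix "mi" already present; 4 new (k, a, n, e)
  "sarfenso" → 8 new (s, a, r, f, e, n, s, o)
  "palu" → prefix "pa" already present; 2 new (l, u)
  "pavibel" → prefix "pavi" already present; 3 new (b, e, l)
  "patorlin" → prefix "pa" already present; 6 new (t, o, r, l, i, n)
  "paviven" → prefix "pavi" already present; 3 new (v, e, n)
  "galrotor" → 8 new (g, a, l, r, o, t, o, r)
  "mide" → prefix "mid" already present; 1 new (e)
  "pabel" → prefix "pa" already present; 3 new (b, e, l)
  "patorlinde" → prefix "patorlin" already present; 2 new (d, e)
  "miparun" → prefix "mi" already present; 5 new (p, a, r, u, n)
Total nodes = 5 + 7 + 6 + 3 + 2 + 4 + 2 + 4 + 8 + 2 + 3 + 6 + 3 + 8 + 1 + 3 + 2 + 5 = 74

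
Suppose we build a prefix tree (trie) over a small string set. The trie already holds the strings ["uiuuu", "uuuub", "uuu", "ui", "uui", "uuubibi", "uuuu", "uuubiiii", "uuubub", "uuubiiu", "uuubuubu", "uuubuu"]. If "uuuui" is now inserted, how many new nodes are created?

1

Walking "uuuui" from the root, the first 4 characters ("uuuu") follow existing edges; "i" is the first miss.
So 5 − 4 = 1 new nodes.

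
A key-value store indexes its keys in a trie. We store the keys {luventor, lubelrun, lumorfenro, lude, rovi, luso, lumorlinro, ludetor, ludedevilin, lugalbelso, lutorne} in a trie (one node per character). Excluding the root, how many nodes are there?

Insert word by word; a character creates a node only if that edge doesn't already exist:
  "luventor" → 8 new (l, u, v, e, n, t, o, r)
  "lubelrun" → prefix "lu" already present; 6 new (b, e, l, r, u, n)
  "lumorfenro" → prefix "lu" already present; 8 new (m, o, r, f, e, n, r, o)
  "lude" → prefix "lu" already present; 2 new (d, e)
  "rovi" → 4 new (r, o, v, i)
  "luso" → prefix "lu" already present; 2 new (s, o)
  "lumorlinro" → prefix "lumor" already present; 5 new (l, i, n, r, o)
  "ludetor" → prefix "lude" already present; 3 new (t, o, r)
  "ludedevilin" → prefix "lude" already present; 7 new (d, e, v, i, l, i, n)
  "lugalbelso" → prefix "lu" already present; 8 new (g, a, l, b, e, l, s, o)
  "lutorne" → prefix "lu" already present; 5 new (t, o, r, n, e)
Total nodes = 8 + 6 + 8 + 2 + 4 + 2 + 5 + 3 + 7 + 8 + 5 = 58

58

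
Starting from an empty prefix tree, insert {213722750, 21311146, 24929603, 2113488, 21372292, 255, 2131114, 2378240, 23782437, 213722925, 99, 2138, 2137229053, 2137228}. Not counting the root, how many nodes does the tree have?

46

Count nodes per top-level branch (shared prefixes stored once):
  '2'-branch (2113488, 2131114, 21311146, 213722750, 2137228, 2137229053, 21372292, 213722925, 2138, 2378240, 23782437, 24929603, 255): 44 nodes
  '9'-branch (99): 2 nodes
Sum: 46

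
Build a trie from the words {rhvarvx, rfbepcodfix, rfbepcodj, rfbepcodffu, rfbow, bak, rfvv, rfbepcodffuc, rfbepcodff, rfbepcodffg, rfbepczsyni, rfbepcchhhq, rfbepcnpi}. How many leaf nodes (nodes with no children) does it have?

A leaf is a node with no children — equivalently, the end of a word that is not a proper prefix of any other stored word.
Those words: "bak", "rfbepcchhhq", "rfbepcnpi", "rfbepcodffg", "rfbepcodffuc", "rfbepcodfix", "rfbepcodj", "rfbepczsyni", "rfbow", "rfvv", "rhvarvx"
Leaf count: 11

11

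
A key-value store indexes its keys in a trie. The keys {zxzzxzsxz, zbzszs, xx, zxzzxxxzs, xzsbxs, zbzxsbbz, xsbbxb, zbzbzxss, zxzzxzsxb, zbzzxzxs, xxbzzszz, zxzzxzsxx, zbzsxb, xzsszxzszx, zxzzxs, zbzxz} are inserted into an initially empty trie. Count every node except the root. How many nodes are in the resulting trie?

64

Count nodes per top-level branch (shared prefixes stored once):
  'x'-branch (xsbbxb, xx, xxbzzszz, xzsbxs, xzsszxzszx): 25 nodes
  'z'-branch (zbzbzxss, zbzsxb, zbzszs, zbzxsbbz, zbzxz, zbzzxzxs, zxzzxs, zxzzxxxzs, zxzzxzsxb, zxzzxzsxx, zxzzxzsxz): 39 nodes
Sum: 64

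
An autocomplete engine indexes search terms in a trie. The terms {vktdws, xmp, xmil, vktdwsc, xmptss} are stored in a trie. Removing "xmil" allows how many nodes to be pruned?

After clearing the end-marker at "xmil", prune upward until reaching a node still needed by another word.
The suffix "il" (2 nodes) is used only by "xmil"; the node for "xm" still has the child "p", so pruning stops there.
Nodes removed: 2

2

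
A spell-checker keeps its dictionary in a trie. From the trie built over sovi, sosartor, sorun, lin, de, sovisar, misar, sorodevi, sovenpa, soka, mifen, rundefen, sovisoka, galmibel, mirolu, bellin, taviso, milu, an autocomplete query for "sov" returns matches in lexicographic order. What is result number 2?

Words with prefix "sov", in lexicographic order: "sovenpa", "sovi", "sovisar", "sovisoka"
Position 2: sovi

sovi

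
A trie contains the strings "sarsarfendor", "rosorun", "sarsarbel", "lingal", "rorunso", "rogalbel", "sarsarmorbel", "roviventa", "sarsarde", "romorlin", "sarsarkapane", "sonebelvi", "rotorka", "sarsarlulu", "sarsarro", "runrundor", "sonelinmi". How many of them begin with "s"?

Traverse to the node for "s", then collect every word in that subtree.
Words under "s": sarsarbel, sarsarde, sarsarfendor, sarsarkapane, sarsarlulu, sarsarmorbel, sarsarro, sonebelvi, sonelinmi
Count: 9

9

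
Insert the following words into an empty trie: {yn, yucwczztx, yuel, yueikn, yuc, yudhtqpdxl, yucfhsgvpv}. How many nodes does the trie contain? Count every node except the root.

30

Count nodes per top-level branch (shared prefixes stored once):
  'y'-branch (yn, yuc, yucfhsgvpv, yucwczztx, yudhtqpdxl, yueikn, yuel): 30 nodes
Sum: 30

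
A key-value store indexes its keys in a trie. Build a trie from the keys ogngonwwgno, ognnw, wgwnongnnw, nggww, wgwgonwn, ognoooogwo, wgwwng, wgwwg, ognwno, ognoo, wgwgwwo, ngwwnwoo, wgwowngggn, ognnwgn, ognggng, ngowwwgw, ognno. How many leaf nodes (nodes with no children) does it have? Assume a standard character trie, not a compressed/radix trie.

Leaves are exactly the stored words that no other stored word extends.
Those words: "nggww", "ngowwwgw", "ngwwnwoo", "ognggng", "ogngonwwgno", "ognno", "ognnwgn", "ognoooogwo", "ognwno", "wgwgonwn", "wgwgwwo", "wgwnongnnw", "wgwowngggn", "wgwwg", "wgwwng"
Leaf count: 15

15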